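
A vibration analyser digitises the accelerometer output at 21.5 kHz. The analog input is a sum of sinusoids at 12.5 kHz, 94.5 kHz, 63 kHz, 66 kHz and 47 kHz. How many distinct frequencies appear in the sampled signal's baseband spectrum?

fs/2 = 10.75 kHz.
12.5 kHz > fs/2 = 10.75 kHz, folds to fs − 12.5 kHz = 9 kHz.
94.5 kHz mod fs = 8.5 kHz.
8.5 kHz ≤ fs/2 = 10.75 kHz, appears at 8.5 kHz.
63 kHz mod fs = 20 kHz.
20 kHz > fs/2 = 10.75 kHz, folds to fs − 20 kHz = 1.5 kHz.
66 kHz mod fs = 1.5 kHz.
1.5 kHz ≤ fs/2 = 10.75 kHz, appears at 1.5 kHz.
47 kHz mod fs = 4 kHz.
4 kHz ≤ fs/2 = 10.75 kHz, appears at 4 kHz.
Distinct values: {1.5 kHz, 4 kHz, 8.5 kHz, 9 kHz} → 4.

4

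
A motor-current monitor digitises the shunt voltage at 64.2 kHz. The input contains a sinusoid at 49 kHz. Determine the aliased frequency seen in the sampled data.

15.2 kHz

49 kHz > fs/2 = 32.1 kHz, folds to fs − 49 kHz = 15.2 kHz.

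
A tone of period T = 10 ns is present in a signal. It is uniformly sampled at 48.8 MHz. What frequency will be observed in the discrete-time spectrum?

2.4 MHz

T = 10 ns → f = 1/T = 100 MHz.
100 MHz mod fs = 2.4 MHz.
2.4 MHz ≤ fs/2 = 24.4 MHz, appears at 2.4 MHz.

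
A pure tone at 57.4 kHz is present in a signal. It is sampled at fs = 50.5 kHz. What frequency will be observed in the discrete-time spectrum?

6.9 kHz

57.4 kHz mod fs = 6.9 kHz.
6.9 kHz ≤ fs/2 = 25.25 kHz, appears at 6.9 kHz.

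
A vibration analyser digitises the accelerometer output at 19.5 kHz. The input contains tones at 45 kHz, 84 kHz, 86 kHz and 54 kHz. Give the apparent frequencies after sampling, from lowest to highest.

fs/2 = 9.75 kHz.
45 kHz mod fs = 6 kHz.
6 kHz ≤ fs/2 = 9.75 kHz, appears at 6 kHz.
84 kHz mod fs = 6 kHz.
6 kHz ≤ fs/2 = 9.75 kHz, appears at 6 kHz.
86 kHz mod fs = 8 kHz.
8 kHz ≤ fs/2 = 9.75 kHz, appears at 8 kHz.
54 kHz mod fs = 15 kHz.
15 kHz > fs/2 = 9.75 kHz, folds to fs − 15 kHz = 4.5 kHz.
Distinct values: {4.5 kHz, 6 kHz, 8 kHz}.

4.5 kHz, 6 kHz, 8 kHz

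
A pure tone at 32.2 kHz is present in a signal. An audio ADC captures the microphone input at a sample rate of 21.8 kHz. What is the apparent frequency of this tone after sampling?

32.2 kHz mod fs = 10.4 kHz.
10.4 kHz ≤ fs/2 = 10.9 kHz, appears at 10.4 kHz.

10.4 kHz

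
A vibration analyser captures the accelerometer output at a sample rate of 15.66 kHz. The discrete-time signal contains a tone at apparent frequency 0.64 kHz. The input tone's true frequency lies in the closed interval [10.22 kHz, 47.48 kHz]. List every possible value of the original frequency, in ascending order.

15.02 kHz, 16.3 kHz, 30.68 kHz, 31.96 kHz, 46.34 kHz

Frequencies that alias to 0.64 kHz are k·fs ± 0.64 kHz for integer k ≥ 0.
k=0: 0.64 kHz.
k=1: 15.02 kHz, 16.3 kHz.
k=2: 30.68 kHz, 31.96 kHz.
k=3: 46.34 kHz, 47.62 kHz.
k=4: 62 kHz, 63.28 kHz.
Within [10.22 kHz, 47.48 kHz]: 15.02 kHz, 16.3 kHz, 30.68 kHz, 31.96 kHz, 46.34 kHz.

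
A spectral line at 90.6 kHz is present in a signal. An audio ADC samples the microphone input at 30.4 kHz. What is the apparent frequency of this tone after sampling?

0.6 kHz

90.6 kHz mod fs = 29.8 kHz.
29.8 kHz > fs/2 = 15.2 kHz, folds to fs − 29.8 kHz = 0.6 kHz.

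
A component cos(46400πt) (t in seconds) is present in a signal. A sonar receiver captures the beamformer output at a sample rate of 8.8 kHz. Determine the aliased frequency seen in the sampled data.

ω = 46400π rad/s → f = ω/(2π) = 23200 Hz = 23.2 kHz.
23.2 kHz mod fs = 5.6 kHz.
5.6 kHz > fs/2 = 4.4 kHz, folds to fs − 5.6 kHz = 3.2 kHz.

3.2 kHz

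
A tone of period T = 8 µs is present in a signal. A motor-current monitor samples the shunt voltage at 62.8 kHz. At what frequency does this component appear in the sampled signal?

T = 8 µs → f = 1/T = 125 kHz.
125 kHz mod fs = 62.2 kHz.
62.2 kHz > fs/2 = 31.4 kHz, folds to fs − 62.2 kHz = 0.6 kHz.

0.6 kHz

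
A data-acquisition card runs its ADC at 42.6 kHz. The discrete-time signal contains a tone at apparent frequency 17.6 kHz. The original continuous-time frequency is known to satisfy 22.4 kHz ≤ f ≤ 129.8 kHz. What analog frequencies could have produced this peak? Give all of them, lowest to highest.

25 kHz, 60.2 kHz, 67.6 kHz, 102.8 kHz, 110.2 kHz

Frequencies that alias to 17.6 kHz are k·fs ± 17.6 kHz for integer k ≥ 0.
k=0: 17.6 kHz.
k=1: 25 kHz, 60.2 kHz.
k=2: 67.6 kHz, 102.8 kHz.
k=3: 110.2 kHz, 145.4 kHz.
k=4: 152.8 kHz, 188 kHz.
Within [22.4 kHz, 129.8 kHz]: 25 kHz, 60.2 kHz, 67.6 kHz, 102.8 kHz, 110.2 kHz.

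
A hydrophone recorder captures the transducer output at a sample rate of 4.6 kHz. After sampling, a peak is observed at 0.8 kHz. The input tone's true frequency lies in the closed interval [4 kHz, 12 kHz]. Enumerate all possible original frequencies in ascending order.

5.4 kHz, 8.4 kHz, 10 kHz

Frequencies that alias to 0.8 kHz are k·fs ± 0.8 kHz for integer k ≥ 0.
k=0: 0.8 kHz.
k=1: 3.8 kHz, 5.4 kHz.
k=2: 8.4 kHz, 10 kHz.
k=3: 13 kHz, 14.6 kHz.
Within [4 kHz, 12 kHz]: 5.4 kHz, 8.4 kHz, 10 kHz.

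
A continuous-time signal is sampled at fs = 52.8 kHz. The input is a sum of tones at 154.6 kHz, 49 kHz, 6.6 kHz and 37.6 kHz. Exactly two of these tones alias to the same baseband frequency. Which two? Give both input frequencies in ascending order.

fs/2 = 26.4 kHz.
154.6 kHz mod fs = 49 kHz.
49 kHz > fs/2 = 26.4 kHz, folds to fs − 49 kHz = 3.8 kHz.
49 kHz > fs/2 = 26.4 kHz, folds to fs − 49 kHz = 3.8 kHz.
6.6 kHz ≤ fs/2 = 26.4 kHz, passes unchanged.
37.6 kHz > fs/2 = 26.4 kHz, folds to fs − 37.6 kHz = 15.2 kHz.
49 kHz and 154.6 kHz both map to 3.8 kHz.

49 kHz, 154.6 kHz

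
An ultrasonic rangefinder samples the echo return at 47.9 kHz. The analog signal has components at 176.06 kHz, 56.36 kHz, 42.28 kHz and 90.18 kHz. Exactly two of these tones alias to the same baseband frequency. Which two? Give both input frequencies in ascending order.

42.28 kHz, 90.18 kHz

fs/2 = 23.95 kHz.
176.06 kHz mod fs = 32.36 kHz.
32.36 kHz > fs/2 = 23.95 kHz, folds to fs − 32.36 kHz = 15.54 kHz.
56.36 kHz mod fs = 8.46 kHz.
8.46 kHz ≤ fs/2 = 23.95 kHz, appears at 8.46 kHz.
42.28 kHz > fs/2 = 23.95 kHz, folds to fs − 42.28 kHz = 5.62 kHz.
90.18 kHz mod fs = 42.28 kHz.
42.28 kHz > fs/2 = 23.95 kHz, folds to fs − 42.28 kHz = 5.62 kHz.
42.28 kHz and 90.18 kHz both map to 5.62 kHz.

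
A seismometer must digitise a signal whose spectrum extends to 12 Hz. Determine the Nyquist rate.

24 Hz

Nyquist rate = 2 × 12 Hz = 24 Hz.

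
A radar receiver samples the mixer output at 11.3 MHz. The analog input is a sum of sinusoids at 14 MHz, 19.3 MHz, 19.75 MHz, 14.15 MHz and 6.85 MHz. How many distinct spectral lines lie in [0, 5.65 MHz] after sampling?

fs/2 = 5.65 MHz.
14 MHz mod fs = 2.7 MHz.
2.7 MHz ≤ fs/2 = 5.65 MHz, appears at 2.7 MHz.
19.3 MHz mod fs = 8 MHz.
8 MHz > fs/2 = 5.65 MHz, folds to fs − 8 MHz = 3.3 MHz.
19.75 MHz mod fs = 8.45 MHz.
8.45 MHz > fs/2 = 5.65 MHz, folds to fs − 8.45 MHz = 2.85 MHz.
14.15 MHz mod fs = 2.85 MHz.
2.85 MHz ≤ fs/2 = 5.65 MHz, appears at 2.85 MHz.
6.85 MHz > fs/2 = 5.65 MHz, folds to fs − 6.85 MHz = 4.45 MHz.
Distinct values: {2.7 MHz, 2.85 MHz, 3.3 MHz, 4.45 MHz} → 4.

4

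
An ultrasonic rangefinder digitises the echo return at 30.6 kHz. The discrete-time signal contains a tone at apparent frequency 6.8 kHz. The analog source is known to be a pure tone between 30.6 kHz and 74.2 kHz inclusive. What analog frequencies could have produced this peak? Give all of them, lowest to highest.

37.4 kHz, 54.4 kHz, 68 kHz

Frequencies that alias to 6.8 kHz are k·fs ± 6.8 kHz for integer k ≥ 0.
k=0: 6.8 kHz.
k=1: 23.8 kHz, 37.4 kHz.
k=2: 54.4 kHz, 68 kHz.
k=3: 85 kHz, 98.6 kHz.
Within [30.6 kHz, 74.2 kHz]: 37.4 kHz, 54.4 kHz, 68 kHz.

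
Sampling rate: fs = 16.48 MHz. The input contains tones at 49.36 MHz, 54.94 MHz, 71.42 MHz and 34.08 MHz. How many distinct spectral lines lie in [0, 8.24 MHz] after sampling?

fs/2 = 8.24 MHz.
49.36 MHz mod fs = 16.4 MHz.
16.4 MHz > fs/2 = 8.24 MHz, folds to fs − 16.4 MHz = 0.08 MHz.
54.94 MHz mod fs = 5.5 MHz.
5.5 MHz ≤ fs/2 = 8.24 MHz, appears at 5.5 MHz.
71.42 MHz mod fs = 5.5 MHz.
5.5 MHz ≤ fs/2 = 8.24 MHz, appears at 5.5 MHz.
34.08 MHz mod fs = 1.12 MHz.
1.12 MHz ≤ fs/2 = 8.24 MHz, appears at 1.12 MHz.
Distinct values: {0.08 MHz, 1.12 MHz, 5.5 MHz} → 3.

3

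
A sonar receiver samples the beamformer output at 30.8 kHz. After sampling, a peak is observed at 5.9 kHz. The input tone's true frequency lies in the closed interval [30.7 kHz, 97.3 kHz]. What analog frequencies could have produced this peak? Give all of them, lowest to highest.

Frequencies that alias to 5.9 kHz are k·fs ± 5.9 kHz for integer k ≥ 0.
k=0: 5.9 kHz.
k=1: 24.9 kHz, 36.7 kHz.
k=2: 55.7 kHz, 67.5 kHz.
k=3: 86.5 kHz, 98.3 kHz.
k=4: 117.3 kHz, 129.1 kHz.
Within [30.7 kHz, 97.3 kHz]: 36.7 kHz, 55.7 kHz, 67.5 kHz, 86.5 kHz.

36.7 kHz, 55.7 kHz, 67.5 kHz, 86.5 kHz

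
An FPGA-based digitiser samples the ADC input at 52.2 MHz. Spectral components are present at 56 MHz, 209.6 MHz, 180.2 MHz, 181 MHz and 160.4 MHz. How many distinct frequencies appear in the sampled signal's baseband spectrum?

4

fs/2 = 26.1 MHz.
56 MHz mod fs = 3.8 MHz.
3.8 MHz ≤ fs/2 = 26.1 MHz, appears at 3.8 MHz.
209.6 MHz mod fs = 0.8 MHz.
0.8 MHz ≤ fs/2 = 26.1 MHz, appears at 0.8 MHz.
180.2 MHz mod fs = 23.6 MHz.
23.6 MHz ≤ fs/2 = 26.1 MHz, appears at 23.6 MHz.
181 MHz mod fs = 24.4 MHz.
24.4 MHz ≤ fs/2 = 26.1 MHz, appears at 24.4 MHz.
160.4 MHz mod fs = 3.8 MHz.
3.8 MHz ≤ fs/2 = 26.1 MHz, appears at 3.8 MHz.
Distinct values: {0.8 MHz, 3.8 MHz, 23.6 MHz, 24.4 MHz} → 4.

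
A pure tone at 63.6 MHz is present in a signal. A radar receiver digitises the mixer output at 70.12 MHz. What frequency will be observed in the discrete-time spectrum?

63.6 MHz > fs/2 = 35.06 MHz, folds to fs − 63.6 MHz = 6.52 MHz.

6.52 MHz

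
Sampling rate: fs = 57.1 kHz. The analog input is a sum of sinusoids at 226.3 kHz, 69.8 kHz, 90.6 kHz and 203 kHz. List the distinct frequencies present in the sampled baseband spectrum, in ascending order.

fs/2 = 28.55 kHz.
226.3 kHz mod fs = 55 kHz.
55 kHz > fs/2 = 28.55 kHz, folds to fs − 55 kHz = 2.1 kHz.
69.8 kHz mod fs = 12.7 kHz.
12.7 kHz ≤ fs/2 = 28.55 kHz, appears at 12.7 kHz.
90.6 kHz mod fs = 33.5 kHz.
33.5 kHz > fs/2 = 28.55 kHz, folds to fs − 33.5 kHz = 23.6 kHz.
203 kHz mod fs = 31.7 kHz.
31.7 kHz > fs/2 = 28.55 kHz, folds to fs − 31.7 kHz = 25.4 kHz.
Distinct values: {2.1 kHz, 12.7 kHz, 23.6 kHz, 25.4 kHz}.

2.1 kHz, 12.7 kHz, 23.6 kHz, 25.4 kHz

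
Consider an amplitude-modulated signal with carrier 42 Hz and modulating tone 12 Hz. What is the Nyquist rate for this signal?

108 Hz

AM sidebands sit at fc ± fm = 30 Hz and 54 Hz.
Highest-frequency component: 54 Hz.
Nyquist rate = 2 × 54 Hz = 108 Hz.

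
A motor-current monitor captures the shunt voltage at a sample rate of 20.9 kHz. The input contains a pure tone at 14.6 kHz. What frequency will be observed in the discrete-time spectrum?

6.3 kHz

14.6 kHz > fs/2 = 10.45 kHz, folds to fs − 14.6 kHz = 6.3 kHz.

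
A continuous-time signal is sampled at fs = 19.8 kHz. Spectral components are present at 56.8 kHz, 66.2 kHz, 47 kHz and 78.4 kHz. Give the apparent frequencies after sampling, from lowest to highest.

0.8 kHz, 2.6 kHz, 6.8 kHz, 7.4 kHz

fs/2 = 9.9 kHz.
56.8 kHz mod fs = 17.2 kHz.
17.2 kHz > fs/2 = 9.9 kHz, folds to fs − 17.2 kHz = 2.6 kHz.
66.2 kHz mod fs = 6.8 kHz.
6.8 kHz ≤ fs/2 = 9.9 kHz, appears at 6.8 kHz.
47 kHz mod fs = 7.4 kHz.
7.4 kHz ≤ fs/2 = 9.9 kHz, appears at 7.4 kHz.
78.4 kHz mod fs = 19 kHz.
19 kHz > fs/2 = 9.9 kHz, folds to fs − 19 kHz = 0.8 kHz.
Distinct values: {0.8 kHz, 2.6 kHz, 6.8 kHz, 7.4 kHz}.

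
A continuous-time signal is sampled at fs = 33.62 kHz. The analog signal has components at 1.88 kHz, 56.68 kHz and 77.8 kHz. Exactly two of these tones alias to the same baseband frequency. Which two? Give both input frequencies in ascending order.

56.68 kHz, 77.8 kHz

fs/2 = 16.81 kHz.
1.88 kHz ≤ fs/2 = 16.81 kHz, passes unchanged.
56.68 kHz mod fs = 23.06 kHz.
23.06 kHz > fs/2 = 16.81 kHz, folds to fs − 23.06 kHz = 10.56 kHz.
77.8 kHz mod fs = 10.56 kHz.
10.56 kHz ≤ fs/2 = 16.81 kHz, appears at 10.56 kHz.
56.68 kHz and 77.8 kHz both map to 10.56 kHz.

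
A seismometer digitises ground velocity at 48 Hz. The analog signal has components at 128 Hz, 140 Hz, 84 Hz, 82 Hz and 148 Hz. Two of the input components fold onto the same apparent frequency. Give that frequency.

4 Hz

fs/2 = 24 Hz.
128 Hz mod fs = 32 Hz.
32 Hz > fs/2 = 24 Hz, folds to fs − 32 Hz = 16 Hz.
140 Hz mod fs = 44 Hz.
44 Hz > fs/2 = 24 Hz, folds to fs − 44 Hz = 4 Hz.
84 Hz mod fs = 36 Hz.
36 Hz > fs/2 = 24 Hz, folds to fs − 36 Hz = 12 Hz.
82 Hz mod fs = 34 Hz.
34 Hz > fs/2 = 24 Hz, folds to fs − 34 Hz = 14 Hz.
148 Hz mod fs = 4 Hz.
4 Hz ≤ fs/2 = 24 Hz, appears at 4 Hz.
140 Hz and 148 Hz both map to 4 Hz.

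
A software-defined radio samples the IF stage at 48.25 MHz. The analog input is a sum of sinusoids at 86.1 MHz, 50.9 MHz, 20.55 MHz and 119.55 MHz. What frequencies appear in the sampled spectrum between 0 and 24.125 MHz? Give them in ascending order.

fs/2 = 24.125 MHz.
86.1 MHz mod fs = 37.85 MHz.
37.85 MHz > fs/2 = 24.125 MHz, folds to fs − 37.85 MHz = 10.4 MHz.
50.9 MHz mod fs = 2.65 MHz.
2.65 MHz ≤ fs/2 = 24.125 MHz, appears at 2.65 MHz.
20.55 MHz ≤ fs/2 = 24.125 MHz, passes unchanged.
119.55 MHz mod fs = 23.05 MHz.
23.05 MHz ≤ fs/2 = 24.125 MHz, appears at 23.05 MHz.
Distinct values: {2.65 MHz, 10.4 MHz, 20.55 MHz, 23.05 MHz}.

2.65 MHz, 10.4 MHz, 20.55 MHz, 23.05 MHz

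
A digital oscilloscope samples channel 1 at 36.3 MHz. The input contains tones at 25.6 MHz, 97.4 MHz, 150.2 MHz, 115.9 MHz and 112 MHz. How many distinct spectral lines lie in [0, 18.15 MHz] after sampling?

fs/2 = 18.15 MHz.
25.6 MHz > fs/2 = 18.15 MHz, folds to fs − 25.6 MHz = 10.7 MHz.
97.4 MHz mod fs = 24.8 MHz.
24.8 MHz > fs/2 = 18.15 MHz, folds to fs − 24.8 MHz = 11.5 MHz.
150.2 MHz mod fs = 5 MHz.
5 MHz ≤ fs/2 = 18.15 MHz, appears at 5 MHz.
115.9 MHz mod fs = 7 MHz.
7 MHz ≤ fs/2 = 18.15 MHz, appears at 7 MHz.
112 MHz mod fs = 3.1 MHz.
3.1 MHz ≤ fs/2 = 18.15 MHz, appears at 3.1 MHz.
Distinct values: {3.1 MHz, 5 MHz, 7 MHz, 10.7 MHz, 11.5 MHz} → 5.

5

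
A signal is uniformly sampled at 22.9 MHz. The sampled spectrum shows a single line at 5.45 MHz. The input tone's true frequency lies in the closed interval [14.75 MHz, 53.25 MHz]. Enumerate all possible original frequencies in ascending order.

Frequencies that alias to 5.45 MHz are k·fs ± 5.45 MHz for integer k ≥ 0.
k=0: 5.45 MHz.
k=1: 17.45 MHz, 28.35 MHz.
k=2: 40.35 MHz, 51.25 MHz.
k=3: 63.25 MHz, 74.15 MHz.
Within [14.75 MHz, 53.25 MHz]: 17.45 MHz, 28.35 MHz, 40.35 MHz, 51.25 MHz.

17.45 MHz, 28.35 MHz, 40.35 MHz, 51.25 MHz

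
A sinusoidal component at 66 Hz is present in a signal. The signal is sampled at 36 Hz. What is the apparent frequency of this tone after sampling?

66 Hz mod fs = 30 Hz.
30 Hz > fs/2 = 18 Hz, folds to fs − 30 Hz = 6 Hz.

6 Hz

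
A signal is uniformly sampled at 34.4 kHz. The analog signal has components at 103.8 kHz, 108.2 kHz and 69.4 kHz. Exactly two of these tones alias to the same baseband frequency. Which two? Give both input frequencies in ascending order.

fs/2 = 17.2 kHz.
103.8 kHz mod fs = 0.6 kHz.
0.6 kHz ≤ fs/2 = 17.2 kHz, appears at 0.6 kHz.
108.2 kHz mod fs = 5 kHz.
5 kHz ≤ fs/2 = 17.2 kHz, appears at 5 kHz.
69.4 kHz mod fs = 0.6 kHz.
0.6 kHz ≤ fs/2 = 17.2 kHz, appears at 0.6 kHz.
69.4 kHz and 103.8 kHz both map to 0.6 kHz.

69.4 kHz, 103.8 kHz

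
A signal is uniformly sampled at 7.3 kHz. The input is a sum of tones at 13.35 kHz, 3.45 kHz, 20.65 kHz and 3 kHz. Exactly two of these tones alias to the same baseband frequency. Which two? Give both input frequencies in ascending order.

13.35 kHz, 20.65 kHz

fs/2 = 3.65 kHz.
13.35 kHz mod fs = 6.05 kHz.
6.05 kHz > fs/2 = 3.65 kHz, folds to fs − 6.05 kHz = 1.25 kHz.
3.45 kHz ≤ fs/2 = 3.65 kHz, passes unchanged.
20.65 kHz mod fs = 6.05 kHz.
6.05 kHz > fs/2 = 3.65 kHz, folds to fs − 6.05 kHz = 1.25 kHz.
3 kHz ≤ fs/2 = 3.65 kHz, passes unchanged.
13.35 kHz and 20.65 kHz both map to 1.25 kHz.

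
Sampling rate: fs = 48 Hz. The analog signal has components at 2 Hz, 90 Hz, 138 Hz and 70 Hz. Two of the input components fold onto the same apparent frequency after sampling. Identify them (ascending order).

90 Hz, 138 Hz

fs/2 = 24 Hz.
2 Hz ≤ fs/2 = 24 Hz, passes unchanged.
90 Hz mod fs = 42 Hz.
42 Hz > fs/2 = 24 Hz, folds to fs − 42 Hz = 6 Hz.
138 Hz mod fs = 42 Hz.
42 Hz > fs/2 = 24 Hz, folds to fs − 42 Hz = 6 Hz.
70 Hz mod fs = 22 Hz.
22 Hz ≤ fs/2 = 24 Hz, appears at 22 Hz.
90 Hz and 138 Hz both map to 6 Hz.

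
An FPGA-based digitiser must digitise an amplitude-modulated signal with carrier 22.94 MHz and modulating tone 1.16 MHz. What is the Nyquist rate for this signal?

48.2 MHz

AM sidebands sit at fc ± fm = 21.78 MHz and 24.1 MHz.
Highest-frequency component: 24.1 MHz.
Nyquist rate = 2 × 24.1 MHz = 48.2 MHz.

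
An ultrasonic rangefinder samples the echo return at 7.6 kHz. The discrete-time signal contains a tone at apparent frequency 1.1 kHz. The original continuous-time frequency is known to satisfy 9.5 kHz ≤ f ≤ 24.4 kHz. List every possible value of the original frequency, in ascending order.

Frequencies that alias to 1.1 kHz are k·fs ± 1.1 kHz for integer k ≥ 0.
k=0: 1.1 kHz.
k=1: 6.5 kHz, 8.7 kHz.
k=2: 14.1 kHz, 16.3 kHz.
k=3: 21.7 kHz, 23.9 kHz.
k=4: 29.3 kHz, 31.5 kHz.
Within [9.5 kHz, 24.4 kHz]: 14.1 kHz, 16.3 kHz, 21.7 kHz, 23.9 kHz.

14.1 kHz, 16.3 kHz, 21.7 kHz, 23.9 kHz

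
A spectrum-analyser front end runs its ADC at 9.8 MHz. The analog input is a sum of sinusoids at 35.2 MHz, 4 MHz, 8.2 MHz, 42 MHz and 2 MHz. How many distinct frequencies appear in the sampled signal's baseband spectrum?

4

fs/2 = 4.9 MHz.
35.2 MHz mod fs = 5.8 MHz.
5.8 MHz > fs/2 = 4.9 MHz, folds to fs − 5.8 MHz = 4 MHz.
4 MHz ≤ fs/2 = 4.9 MHz, passes unchanged.
8.2 MHz > fs/2 = 4.9 MHz, folds to fs − 8.2 MHz = 1.6 MHz.
42 MHz mod fs = 2.8 MHz.
2.8 MHz ≤ fs/2 = 4.9 MHz, appears at 2.8 MHz.
2 MHz ≤ fs/2 = 4.9 MHz, passes unchanged.
Distinct values: {1.6 MHz, 2 MHz, 2.8 MHz, 4 MHz} → 4.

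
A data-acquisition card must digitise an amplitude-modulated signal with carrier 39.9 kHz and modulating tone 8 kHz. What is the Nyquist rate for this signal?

AM sidebands sit at fc ± fm = 31.9 kHz and 47.9 kHz.
Highest-frequency component: 47.9 kHz.
Nyquist rate = 2 × 47.9 kHz = 95.8 kHz.

95.8 kHz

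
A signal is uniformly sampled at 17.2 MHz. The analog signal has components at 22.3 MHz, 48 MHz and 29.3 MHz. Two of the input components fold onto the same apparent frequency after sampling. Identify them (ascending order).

fs/2 = 8.6 MHz.
22.3 MHz mod fs = 5.1 MHz.
5.1 MHz ≤ fs/2 = 8.6 MHz, appears at 5.1 MHz.
48 MHz mod fs = 13.6 MHz.
13.6 MHz > fs/2 = 8.6 MHz, folds to fs − 13.6 MHz = 3.6 MHz.
29.3 MHz mod fs = 12.1 MHz.
12.1 MHz > fs/2 = 8.6 MHz, folds to fs − 12.1 MHz = 5.1 MHz.
22.3 MHz and 29.3 MHz both map to 5.1 MHz.

22.3 MHz, 29.3 MHz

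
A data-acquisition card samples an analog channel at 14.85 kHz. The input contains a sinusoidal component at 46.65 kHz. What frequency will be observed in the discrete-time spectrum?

2.1 kHz

46.65 kHz mod fs = 2.1 kHz.
2.1 kHz ≤ fs/2 = 7.425 kHz, appears at 2.1 kHz.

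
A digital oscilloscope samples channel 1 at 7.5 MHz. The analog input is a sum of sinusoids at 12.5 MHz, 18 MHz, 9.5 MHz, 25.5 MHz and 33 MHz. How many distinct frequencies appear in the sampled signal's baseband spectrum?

3

fs/2 = 3.75 MHz.
12.5 MHz mod fs = 5 MHz.
5 MHz > fs/2 = 3.75 MHz, folds to fs − 5 MHz = 2.5 MHz.
18 MHz mod fs = 3 MHz.
3 MHz ≤ fs/2 = 3.75 MHz, appears at 3 MHz.
9.5 MHz mod fs = 2 MHz.
2 MHz ≤ fs/2 = 3.75 MHz, appears at 2 MHz.
25.5 MHz mod fs = 3 MHz.
3 MHz ≤ fs/2 = 3.75 MHz, appears at 3 MHz.
33 MHz mod fs = 3 MHz.
3 MHz ≤ fs/2 = 3.75 MHz, appears at 3 MHz.
Distinct values: {2 MHz, 2.5 MHz, 3 MHz} → 3.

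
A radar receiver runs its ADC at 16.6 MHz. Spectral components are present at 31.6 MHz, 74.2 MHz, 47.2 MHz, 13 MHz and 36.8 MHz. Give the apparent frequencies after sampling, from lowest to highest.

1.6 MHz, 2.6 MHz, 3.6 MHz, 7.8 MHz

fs/2 = 8.3 MHz.
31.6 MHz mod fs = 15 MHz.
15 MHz > fs/2 = 8.3 MHz, folds to fs − 15 MHz = 1.6 MHz.
74.2 MHz mod fs = 7.8 MHz.
7.8 MHz ≤ fs/2 = 8.3 MHz, appears at 7.8 MHz.
47.2 MHz mod fs = 14 MHz.
14 MHz > fs/2 = 8.3 MHz, folds to fs − 14 MHz = 2.6 MHz.
13 MHz > fs/2 = 8.3 MHz, folds to fs − 13 MHz = 3.6 MHz.
36.8 MHz mod fs = 3.6 MHz.
3.6 MHz ≤ fs/2 = 8.3 MHz, appears at 3.6 MHz.
Distinct values: {1.6 MHz, 2.6 MHz, 3.6 MHz, 7.8 MHz}.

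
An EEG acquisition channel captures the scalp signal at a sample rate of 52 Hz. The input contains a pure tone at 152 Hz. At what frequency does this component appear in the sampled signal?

152 Hz mod fs = 48 Hz.
48 Hz > fs/2 = 26 Hz, folds to fs − 48 Hz = 4 Hz.

4 Hz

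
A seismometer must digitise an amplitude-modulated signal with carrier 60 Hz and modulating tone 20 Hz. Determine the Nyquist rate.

AM sidebands sit at fc ± fm = 40 Hz and 80 Hz.
Highest-frequency component: 80 Hz.
Nyquist rate = 2 × 80 Hz = 160 Hz.

160 Hz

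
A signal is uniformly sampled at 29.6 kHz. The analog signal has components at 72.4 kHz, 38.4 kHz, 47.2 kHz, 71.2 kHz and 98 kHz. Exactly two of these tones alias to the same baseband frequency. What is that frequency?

fs/2 = 14.8 kHz.
72.4 kHz mod fs = 13.2 kHz.
13.2 kHz ≤ fs/2 = 14.8 kHz, appears at 13.2 kHz.
38.4 kHz mod fs = 8.8 kHz.
8.8 kHz ≤ fs/2 = 14.8 kHz, appears at 8.8 kHz.
47.2 kHz mod fs = 17.6 kHz.
17.6 kHz > fs/2 = 14.8 kHz, folds to fs − 17.6 kHz = 12 kHz.
71.2 kHz mod fs = 12 kHz.
12 kHz ≤ fs/2 = 14.8 kHz, appears at 12 kHz.
98 kHz mod fs = 9.2 kHz.
9.2 kHz ≤ fs/2 = 14.8 kHz, appears at 9.2 kHz.
47.2 kHz and 71.2 kHz both map to 12 kHz.

12 kHz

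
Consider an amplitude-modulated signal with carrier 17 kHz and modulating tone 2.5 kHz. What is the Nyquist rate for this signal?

39 kHz

AM sidebands sit at fc ± fm = 14.5 kHz and 19.5 kHz.
Highest-frequency component: 19.5 kHz.
Nyquist rate = 2 × 19.5 kHz = 39 kHz.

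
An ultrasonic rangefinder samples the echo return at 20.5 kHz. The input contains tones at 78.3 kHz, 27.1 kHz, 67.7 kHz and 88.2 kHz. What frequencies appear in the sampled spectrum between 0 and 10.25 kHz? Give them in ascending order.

fs/2 = 10.25 kHz.
78.3 kHz mod fs = 16.8 kHz.
16.8 kHz > fs/2 = 10.25 kHz, folds to fs − 16.8 kHz = 3.7 kHz.
27.1 kHz mod fs = 6.6 kHz.
6.6 kHz ≤ fs/2 = 10.25 kHz, appears at 6.6 kHz.
67.7 kHz mod fs = 6.2 kHz.
6.2 kHz ≤ fs/2 = 10.25 kHz, appears at 6.2 kHz.
88.2 kHz mod fs = 6.2 kHz.
6.2 kHz ≤ fs/2 = 10.25 kHz, appears at 6.2 kHz.
Distinct values: {3.7 kHz, 6.2 kHz, 6.6 kHz}.

3.7 kHz, 6.2 kHz, 6.6 kHz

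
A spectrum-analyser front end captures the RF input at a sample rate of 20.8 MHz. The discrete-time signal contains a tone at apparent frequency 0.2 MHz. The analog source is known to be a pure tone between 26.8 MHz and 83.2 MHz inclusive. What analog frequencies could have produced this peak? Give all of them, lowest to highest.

41.4 MHz, 41.8 MHz, 62.2 MHz, 62.6 MHz, 83 MHz

Frequencies that alias to 0.2 MHz are k·fs ± 0.2 MHz for integer k ≥ 0.
k=0: 0.2 MHz.
k=1: 20.6 MHz, 21 MHz.
k=2: 41.4 MHz, 41.8 MHz.
k=3: 62.2 MHz, 62.6 MHz.
k=4: 83 MHz, 83.4 MHz.
k=5: 103.8 MHz, 104.2 MHz.
Within [26.8 MHz, 83.2 MHz]: 41.4 MHz, 41.8 MHz, 62.2 MHz, 62.6 MHz, 83 MHz.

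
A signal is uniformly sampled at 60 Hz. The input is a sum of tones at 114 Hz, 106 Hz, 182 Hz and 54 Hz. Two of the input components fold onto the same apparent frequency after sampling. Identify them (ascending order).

fs/2 = 30 Hz.
114 Hz mod fs = 54 Hz.
54 Hz > fs/2 = 30 Hz, folds to fs − 54 Hz = 6 Hz.
106 Hz mod fs = 46 Hz.
46 Hz > fs/2 = 30 Hz, folds to fs − 46 Hz = 14 Hz.
182 Hz mod fs = 2 Hz.
2 Hz ≤ fs/2 = 30 Hz, appears at 2 Hz.
54 Hz > fs/2 = 30 Hz, folds to fs − 54 Hz = 6 Hz.
54 Hz and 114 Hz both map to 6 Hz.

54 Hz, 114 Hz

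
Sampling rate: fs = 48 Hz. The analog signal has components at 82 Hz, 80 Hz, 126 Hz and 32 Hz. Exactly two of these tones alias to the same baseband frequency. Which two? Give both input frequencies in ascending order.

32 Hz, 80 Hz

fs/2 = 24 Hz.
82 Hz mod fs = 34 Hz.
34 Hz > fs/2 = 24 Hz, folds to fs − 34 Hz = 14 Hz.
80 Hz mod fs = 32 Hz.
32 Hz > fs/2 = 24 Hz, folds to fs − 32 Hz = 16 Hz.
126 Hz mod fs = 30 Hz.
30 Hz > fs/2 = 24 Hz, folds to fs − 30 Hz = 18 Hz.
32 Hz > fs/2 = 24 Hz, folds to fs − 32 Hz = 16 Hz.
32 Hz and 80 Hz both map to 16 Hz.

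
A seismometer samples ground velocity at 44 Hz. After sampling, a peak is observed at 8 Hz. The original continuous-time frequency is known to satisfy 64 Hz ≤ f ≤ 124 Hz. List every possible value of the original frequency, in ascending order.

Frequencies that alias to 8 Hz are k·fs ± 8 Hz for integer k ≥ 0.
k=0: 8 Hz.
k=1: 36 Hz, 52 Hz.
k=2: 80 Hz, 96 Hz.
k=3: 124 Hz, 140 Hz.
k=4: 168 Hz, 184 Hz.
Within [64 Hz, 124 Hz]: 80 Hz, 96 Hz, 124 Hz.

80 Hz, 96 Hz, 124 Hz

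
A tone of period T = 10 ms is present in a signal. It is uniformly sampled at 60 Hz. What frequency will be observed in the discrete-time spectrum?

T = 10 ms → f = 1/T = 100 Hz.
100 Hz mod fs = 40 Hz.
40 Hz > fs/2 = 30 Hz, folds to fs − 40 Hz = 20 Hz.

20 Hz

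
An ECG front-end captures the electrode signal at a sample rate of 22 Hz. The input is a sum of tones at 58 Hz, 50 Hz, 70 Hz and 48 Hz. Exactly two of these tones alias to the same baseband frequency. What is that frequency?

fs/2 = 11 Hz.
58 Hz mod fs = 14 Hz.
14 Hz > fs/2 = 11 Hz, folds to fs − 14 Hz = 8 Hz.
50 Hz mod fs = 6 Hz.
6 Hz ≤ fs/2 = 11 Hz, appears at 6 Hz.
70 Hz mod fs = 4 Hz.
4 Hz ≤ fs/2 = 11 Hz, appears at 4 Hz.
48 Hz mod fs = 4 Hz.
4 Hz ≤ fs/2 = 11 Hz, appears at 4 Hz.
48 Hz and 70 Hz both map to 4 Hz.

4 Hz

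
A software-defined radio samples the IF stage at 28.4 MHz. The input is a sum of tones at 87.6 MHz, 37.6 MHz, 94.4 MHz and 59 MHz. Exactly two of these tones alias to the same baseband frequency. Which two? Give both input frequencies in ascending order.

37.6 MHz, 94.4 MHz

fs/2 = 14.2 MHz.
87.6 MHz mod fs = 2.4 MHz.
2.4 MHz ≤ fs/2 = 14.2 MHz, appears at 2.4 MHz.
37.6 MHz mod fs = 9.2 MHz.
9.2 MHz ≤ fs/2 = 14.2 MHz, appears at 9.2 MHz.
94.4 MHz mod fs = 9.2 MHz.
9.2 MHz ≤ fs/2 = 14.2 MHz, appears at 9.2 MHz.
59 MHz mod fs = 2.2 MHz.
2.2 MHz ≤ fs/2 = 14.2 MHz, appears at 2.2 MHz.
37.6 MHz and 94.4 MHz both map to 9.2 MHz.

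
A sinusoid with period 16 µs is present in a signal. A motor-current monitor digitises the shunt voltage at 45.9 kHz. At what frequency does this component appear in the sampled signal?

16.6 kHz

T = 16 µs → f = 1/T = 62.5 kHz.
62.5 kHz mod fs = 16.6 kHz.
16.6 kHz ≤ fs/2 = 22.95 kHz, appears at 16.6 kHz.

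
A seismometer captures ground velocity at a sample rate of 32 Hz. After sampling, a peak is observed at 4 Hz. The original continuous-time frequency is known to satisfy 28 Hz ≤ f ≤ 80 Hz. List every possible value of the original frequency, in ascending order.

28 Hz, 36 Hz, 60 Hz, 68 Hz

Frequencies that alias to 4 Hz are k·fs ± 4 Hz for integer k ≥ 0.
k=0: 4 Hz.
k=1: 28 Hz, 36 Hz.
k=2: 60 Hz, 68 Hz.
k=3: 92 Hz, 100 Hz.
Within [28 Hz, 80 Hz]: 28 Hz, 36 Hz, 60 Hz, 68 Hz.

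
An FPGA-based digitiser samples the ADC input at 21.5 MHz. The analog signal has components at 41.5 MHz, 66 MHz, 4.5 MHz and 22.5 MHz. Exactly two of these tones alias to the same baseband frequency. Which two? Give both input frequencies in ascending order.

fs/2 = 10.75 MHz.
41.5 MHz mod fs = 20 MHz.
20 MHz > fs/2 = 10.75 MHz, folds to fs − 20 MHz = 1.5 MHz.
66 MHz mod fs = 1.5 MHz.
1.5 MHz ≤ fs/2 = 10.75 MHz, appears at 1.5 MHz.
4.5 MHz ≤ fs/2 = 10.75 MHz, passes unchanged.
22.5 MHz mod fs = 1 MHz.
1 MHz ≤ fs/2 = 10.75 MHz, appears at 1 MHz.
41.5 MHz and 66 MHz both map to 1.5 MHz.

41.5 MHz, 66 MHz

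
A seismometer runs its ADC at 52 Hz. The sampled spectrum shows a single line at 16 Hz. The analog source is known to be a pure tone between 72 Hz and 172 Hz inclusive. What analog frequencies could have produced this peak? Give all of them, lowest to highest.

Frequencies that alias to 16 Hz are k·fs ± 16 Hz for integer k ≥ 0.
k=0: 16 Hz.
k=1: 36 Hz, 68 Hz.
k=2: 88 Hz, 120 Hz.
k=3: 140 Hz, 172 Hz.
k=4: 192 Hz, 224 Hz.
Within [72 Hz, 172 Hz]: 88 Hz, 120 Hz, 140 Hz, 172 Hz.

88 Hz, 120 Hz, 140 Hz, 172 Hz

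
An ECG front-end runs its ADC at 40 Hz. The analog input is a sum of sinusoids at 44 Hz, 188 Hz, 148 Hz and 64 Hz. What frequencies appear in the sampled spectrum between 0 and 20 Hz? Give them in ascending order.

fs/2 = 20 Hz.
44 Hz mod fs = 4 Hz.
4 Hz ≤ fs/2 = 20 Hz, appears at 4 Hz.
188 Hz mod fs = 28 Hz.
28 Hz > fs/2 = 20 Hz, folds to fs − 28 Hz = 12 Hz.
148 Hz mod fs = 28 Hz.
28 Hz > fs/2 = 20 Hz, folds to fs − 28 Hz = 12 Hz.
64 Hz mod fs = 24 Hz.
24 Hz > fs/2 = 20 Hz, folds to fs − 24 Hz = 16 Hz.
Distinct values: {4 Hz, 12 Hz, 16 Hz}.

4 Hz, 12 Hz, 16 Hz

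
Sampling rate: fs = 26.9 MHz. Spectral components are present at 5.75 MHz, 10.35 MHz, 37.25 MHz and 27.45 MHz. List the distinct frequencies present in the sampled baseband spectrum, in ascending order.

0.55 MHz, 5.75 MHz, 10.35 MHz

fs/2 = 13.45 MHz.
5.75 MHz ≤ fs/2 = 13.45 MHz, passes unchanged.
10.35 MHz ≤ fs/2 = 13.45 MHz, passes unchanged.
37.25 MHz mod fs = 10.35 MHz.
10.35 MHz ≤ fs/2 = 13.45 MHz, appears at 10.35 MHz.
27.45 MHz mod fs = 0.55 MHz.
0.55 MHz ≤ fs/2 = 13.45 MHz, appears at 0.55 MHz.
Distinct values: {0.55 MHz, 5.75 MHz, 10.35 MHz}.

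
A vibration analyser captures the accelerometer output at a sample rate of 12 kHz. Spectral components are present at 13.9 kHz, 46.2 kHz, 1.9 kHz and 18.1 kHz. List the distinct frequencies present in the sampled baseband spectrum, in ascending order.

1.8 kHz, 1.9 kHz, 5.9 kHz

fs/2 = 6 kHz.
13.9 kHz mod fs = 1.9 kHz.
1.9 kHz ≤ fs/2 = 6 kHz, appears at 1.9 kHz.
46.2 kHz mod fs = 10.2 kHz.
10.2 kHz > fs/2 = 6 kHz, folds to fs − 10.2 kHz = 1.8 kHz.
1.9 kHz ≤ fs/2 = 6 kHz, passes unchanged.
18.1 kHz mod fs = 6.1 kHz.
6.1 kHz > fs/2 = 6 kHz, folds to fs − 6.1 kHz = 5.9 kHz.
Distinct values: {1.8 kHz, 1.9 kHz, 5.9 kHz}.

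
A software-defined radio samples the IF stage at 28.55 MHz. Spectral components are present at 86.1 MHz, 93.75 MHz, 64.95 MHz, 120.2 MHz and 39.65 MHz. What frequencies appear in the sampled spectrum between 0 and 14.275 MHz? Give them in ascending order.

fs/2 = 14.275 MHz.
86.1 MHz mod fs = 0.45 MHz.
0.45 MHz ≤ fs/2 = 14.275 MHz, appears at 0.45 MHz.
93.75 MHz mod fs = 8.1 MHz.
8.1 MHz ≤ fs/2 = 14.275 MHz, appears at 8.1 MHz.
64.95 MHz mod fs = 7.85 MHz.
7.85 MHz ≤ fs/2 = 14.275 MHz, appears at 7.85 MHz.
120.2 MHz mod fs = 6 MHz.
6 MHz ≤ fs/2 = 14.275 MHz, appears at 6 MHz.
39.65 MHz mod fs = 11.1 MHz.
11.1 MHz ≤ fs/2 = 14.275 MHz, appears at 11.1 MHz.
Distinct values: {0.45 MHz, 6 MHz, 7.85 MHz, 8.1 MHz, 11.1 MHz}.

0.45 MHz, 6 MHz, 7.85 MHz, 8.1 MHz, 11.1 MHz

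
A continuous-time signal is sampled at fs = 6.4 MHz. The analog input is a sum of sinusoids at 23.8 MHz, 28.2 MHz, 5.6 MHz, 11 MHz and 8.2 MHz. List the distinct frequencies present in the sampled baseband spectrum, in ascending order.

fs/2 = 3.2 MHz.
23.8 MHz mod fs = 4.6 MHz.
4.6 MHz > fs/2 = 3.2 MHz, folds to fs − 4.6 MHz = 1.8 MHz.
28.2 MHz mod fs = 2.6 MHz.
2.6 MHz ≤ fs/2 = 3.2 MHz, appears at 2.6 MHz.
5.6 MHz > fs/2 = 3.2 MHz, folds to fs − 5.6 MHz = 0.8 MHz.
11 MHz mod fs = 4.6 MHz.
4.6 MHz > fs/2 = 3.2 MHz, folds to fs − 4.6 MHz = 1.8 MHz.
8.2 MHz mod fs = 1.8 MHz.
1.8 MHz ≤ fs/2 = 3.2 MHz, appears at 1.8 MHz.
Distinct values: {0.8 MHz, 1.8 MHz, 2.6 MHz}.

0.8 MHz, 1.8 MHz, 2.6 MHz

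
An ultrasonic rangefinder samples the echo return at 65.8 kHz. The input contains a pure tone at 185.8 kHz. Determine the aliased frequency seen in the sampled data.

185.8 kHz mod fs = 54.2 kHz.
54.2 kHz > fs/2 = 32.9 kHz, folds to fs − 54.2 kHz = 11.6 kHz.

11.6 kHz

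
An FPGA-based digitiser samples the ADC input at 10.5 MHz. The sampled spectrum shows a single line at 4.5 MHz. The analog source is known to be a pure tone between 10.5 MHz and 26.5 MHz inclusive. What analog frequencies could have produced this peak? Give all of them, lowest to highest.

Frequencies that alias to 4.5 MHz are k·fs ± 4.5 MHz for integer k ≥ 0.
k=0: 4.5 MHz.
k=1: 6 MHz, 15 MHz.
k=2: 16.5 MHz, 25.5 MHz.
k=3: 27 MHz, 36 MHz.
Within [10.5 MHz, 26.5 MHz]: 15 MHz, 16.5 MHz, 25.5 MHz.

15 MHz, 16.5 MHz, 25.5 MHz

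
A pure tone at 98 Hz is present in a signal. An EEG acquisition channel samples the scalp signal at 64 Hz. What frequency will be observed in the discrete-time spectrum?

98 Hz mod fs = 34 Hz.
34 Hz > fs/2 = 32 Hz, folds to fs − 34 Hz = 30 Hz.

30 Hz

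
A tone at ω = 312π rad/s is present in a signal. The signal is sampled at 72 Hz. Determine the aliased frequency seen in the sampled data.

12 Hz

ω = 312π rad/s → f = ω/(2π) = 156 Hz.
156 Hz mod fs = 12 Hz.
12 Hz ≤ fs/2 = 36 Hz, appears at 12 Hz.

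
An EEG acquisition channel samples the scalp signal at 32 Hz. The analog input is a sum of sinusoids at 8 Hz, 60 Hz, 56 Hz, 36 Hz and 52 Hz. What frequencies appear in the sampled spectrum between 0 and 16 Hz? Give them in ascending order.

4 Hz, 8 Hz, 12 Hz

fs/2 = 16 Hz.
8 Hz ≤ fs/2 = 16 Hz, passes unchanged.
60 Hz mod fs = 28 Hz.
28 Hz > fs/2 = 16 Hz, folds to fs − 28 Hz = 4 Hz.
56 Hz mod fs = 24 Hz.
24 Hz > fs/2 = 16 Hz, folds to fs − 24 Hz = 8 Hz.
36 Hz mod fs = 4 Hz.
4 Hz ≤ fs/2 = 16 Hz, appears at 4 Hz.
52 Hz mod fs = 20 Hz.
20 Hz > fs/2 = 16 Hz, folds to fs − 20 Hz = 12 Hz.
Distinct values: {4 Hz, 8 Hz, 12 Hz}.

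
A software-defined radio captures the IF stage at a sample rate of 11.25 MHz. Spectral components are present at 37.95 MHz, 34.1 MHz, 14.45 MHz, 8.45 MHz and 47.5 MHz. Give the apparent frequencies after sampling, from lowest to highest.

0.35 MHz, 2.5 MHz, 2.8 MHz, 3.2 MHz, 4.2 MHz

fs/2 = 5.625 MHz.
37.95 MHz mod fs = 4.2 MHz.
4.2 MHz ≤ fs/2 = 5.625 MHz, appears at 4.2 MHz.
34.1 MHz mod fs = 0.35 MHz.
0.35 MHz ≤ fs/2 = 5.625 MHz, appears at 0.35 MHz.
14.45 MHz mod fs = 3.2 MHz.
3.2 MHz ≤ fs/2 = 5.625 MHz, appears at 3.2 MHz.
8.45 MHz > fs/2 = 5.625 MHz, folds to fs − 8.45 MHz = 2.8 MHz.
47.5 MHz mod fs = 2.5 MHz.
2.5 MHz ≤ fs/2 = 5.625 MHz, appears at 2.5 MHz.
Distinct values: {0.35 MHz, 2.5 MHz, 2.8 MHz, 3.2 MHz, 4.2 MHz}.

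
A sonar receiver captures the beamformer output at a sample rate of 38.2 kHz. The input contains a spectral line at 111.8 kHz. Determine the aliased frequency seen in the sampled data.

2.8 kHz

111.8 kHz mod fs = 35.4 kHz.
35.4 kHz > fs/2 = 19.1 kHz, folds to fs − 35.4 kHz = 2.8 kHz.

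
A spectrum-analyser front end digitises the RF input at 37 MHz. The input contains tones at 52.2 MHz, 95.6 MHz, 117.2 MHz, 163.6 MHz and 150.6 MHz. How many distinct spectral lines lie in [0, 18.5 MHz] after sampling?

5

fs/2 = 18.5 MHz.
52.2 MHz mod fs = 15.2 MHz.
15.2 MHz ≤ fs/2 = 18.5 MHz, appears at 15.2 MHz.
95.6 MHz mod fs = 21.6 MHz.
21.6 MHz > fs/2 = 18.5 MHz, folds to fs − 21.6 MHz = 15.4 MHz.
117.2 MHz mod fs = 6.2 MHz.
6.2 MHz ≤ fs/2 = 18.5 MHz, appears at 6.2 MHz.
163.6 MHz mod fs = 15.6 MHz.
15.6 MHz ≤ fs/2 = 18.5 MHz, appears at 15.6 MHz.
150.6 MHz mod fs = 2.6 MHz.
2.6 MHz ≤ fs/2 = 18.5 MHz, appears at 2.6 MHz.
Distinct values: {2.6 MHz, 6.2 MHz, 15.2 MHz, 15.4 MHz, 15.6 MHz} → 5.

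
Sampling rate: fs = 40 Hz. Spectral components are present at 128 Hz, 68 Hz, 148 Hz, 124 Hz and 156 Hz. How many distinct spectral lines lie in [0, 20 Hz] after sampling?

3

fs/2 = 20 Hz.
128 Hz mod fs = 8 Hz.
8 Hz ≤ fs/2 = 20 Hz, appears at 8 Hz.
68 Hz mod fs = 28 Hz.
28 Hz > fs/2 = 20 Hz, folds to fs − 28 Hz = 12 Hz.
148 Hz mod fs = 28 Hz.
28 Hz > fs/2 = 20 Hz, folds to fs − 28 Hz = 12 Hz.
124 Hz mod fs = 4 Hz.
4 Hz ≤ fs/2 = 20 Hz, appears at 4 Hz.
156 Hz mod fs = 36 Hz.
36 Hz > fs/2 = 20 Hz, folds to fs − 36 Hz = 4 Hz.
Distinct values: {4 Hz, 8 Hz, 12 Hz} → 3.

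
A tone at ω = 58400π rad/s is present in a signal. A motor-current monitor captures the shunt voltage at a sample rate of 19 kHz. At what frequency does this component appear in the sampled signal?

8.8 kHz

ω = 58400π rad/s → f = ω/(2π) = 29200 Hz = 29.2 kHz.
29.2 kHz mod fs = 10.2 kHz.
10.2 kHz > fs/2 = 9.5 kHz, folds to fs − 10.2 kHz = 8.8 kHz.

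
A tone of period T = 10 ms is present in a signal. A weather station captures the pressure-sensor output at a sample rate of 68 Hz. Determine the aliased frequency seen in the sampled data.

32 Hz

T = 10 ms → f = 1/T = 100 Hz.
100 Hz mod fs = 32 Hz.
32 Hz ≤ fs/2 = 34 Hz, appears at 32 Hz.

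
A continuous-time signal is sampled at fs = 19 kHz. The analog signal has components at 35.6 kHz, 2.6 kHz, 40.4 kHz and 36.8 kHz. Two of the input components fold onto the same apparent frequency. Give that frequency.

2.4 kHz

fs/2 = 9.5 kHz.
35.6 kHz mod fs = 16.6 kHz.
16.6 kHz > fs/2 = 9.5 kHz, folds to fs − 16.6 kHz = 2.4 kHz.
2.6 kHz ≤ fs/2 = 9.5 kHz, passes unchanged.
40.4 kHz mod fs = 2.4 kHz.
2.4 kHz ≤ fs/2 = 9.5 kHz, appears at 2.4 kHz.
36.8 kHz mod fs = 17.8 kHz.
17.8 kHz > fs/2 = 9.5 kHz, folds to fs − 17.8 kHz = 1.2 kHz.
35.6 kHz and 40.4 kHz both map to 2.4 kHz.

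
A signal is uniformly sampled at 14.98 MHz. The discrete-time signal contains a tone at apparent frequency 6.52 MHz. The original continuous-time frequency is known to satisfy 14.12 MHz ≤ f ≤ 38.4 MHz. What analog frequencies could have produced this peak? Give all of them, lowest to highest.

21.5 MHz, 23.44 MHz, 36.48 MHz

Frequencies that alias to 6.52 MHz are k·fs ± 6.52 MHz for integer k ≥ 0.
k=0: 6.52 MHz.
k=1: 8.46 MHz, 21.5 MHz.
k=2: 23.44 MHz, 36.48 MHz.
k=3: 38.42 MHz, 51.46 MHz.
Within [14.12 MHz, 38.4 MHz]: 21.5 MHz, 23.44 MHz, 36.48 MHz.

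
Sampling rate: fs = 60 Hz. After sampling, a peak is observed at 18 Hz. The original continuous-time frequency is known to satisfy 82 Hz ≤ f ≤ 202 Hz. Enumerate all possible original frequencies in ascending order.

Frequencies that alias to 18 Hz are k·fs ± 18 Hz for integer k ≥ 0.
k=0: 18 Hz.
k=1: 42 Hz, 78 Hz.
k=2: 102 Hz, 138 Hz.
k=3: 162 Hz, 198 Hz.
k=4: 222 Hz, 258 Hz.
Within [82 Hz, 202 Hz]: 102 Hz, 138 Hz, 162 Hz, 198 Hz.

102 Hz, 138 Hz, 162 Hz, 198 Hz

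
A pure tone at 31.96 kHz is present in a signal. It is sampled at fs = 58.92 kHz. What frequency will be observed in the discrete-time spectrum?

26.96 kHz

31.96 kHz > fs/2 = 29.46 kHz, folds to fs − 31.96 kHz = 26.96 kHz.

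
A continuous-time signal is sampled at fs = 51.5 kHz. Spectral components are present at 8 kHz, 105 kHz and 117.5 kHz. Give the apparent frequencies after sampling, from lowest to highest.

fs/2 = 25.75 kHz.
8 kHz ≤ fs/2 = 25.75 kHz, passes unchanged.
105 kHz mod fs = 2 kHz.
2 kHz ≤ fs/2 = 25.75 kHz, appears at 2 kHz.
117.5 kHz mod fs = 14.5 kHz.
14.5 kHz ≤ fs/2 = 25.75 kHz, appears at 14.5 kHz.
Distinct values: {2 kHz, 8 kHz, 14.5 kHz}.

2 kHz, 8 kHz, 14.5 kHz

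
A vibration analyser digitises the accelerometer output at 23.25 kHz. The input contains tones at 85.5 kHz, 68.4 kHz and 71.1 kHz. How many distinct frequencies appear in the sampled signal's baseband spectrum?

2

fs/2 = 11.625 kHz.
85.5 kHz mod fs = 15.75 kHz.
15.75 kHz > fs/2 = 11.625 kHz, folds to fs − 15.75 kHz = 7.5 kHz.
68.4 kHz mod fs = 21.9 kHz.
21.9 kHz > fs/2 = 11.625 kHz, folds to fs − 21.9 kHz = 1.35 kHz.
71.1 kHz mod fs = 1.35 kHz.
1.35 kHz ≤ fs/2 = 11.625 kHz, appears at 1.35 kHz.
Distinct values: {1.35 kHz, 7.5 kHz} → 2.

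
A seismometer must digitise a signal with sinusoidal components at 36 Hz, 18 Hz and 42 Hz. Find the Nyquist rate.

84 Hz

Highest-frequency component: 42 Hz.
Nyquist rate = 2 × 42 Hz = 84 Hz.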